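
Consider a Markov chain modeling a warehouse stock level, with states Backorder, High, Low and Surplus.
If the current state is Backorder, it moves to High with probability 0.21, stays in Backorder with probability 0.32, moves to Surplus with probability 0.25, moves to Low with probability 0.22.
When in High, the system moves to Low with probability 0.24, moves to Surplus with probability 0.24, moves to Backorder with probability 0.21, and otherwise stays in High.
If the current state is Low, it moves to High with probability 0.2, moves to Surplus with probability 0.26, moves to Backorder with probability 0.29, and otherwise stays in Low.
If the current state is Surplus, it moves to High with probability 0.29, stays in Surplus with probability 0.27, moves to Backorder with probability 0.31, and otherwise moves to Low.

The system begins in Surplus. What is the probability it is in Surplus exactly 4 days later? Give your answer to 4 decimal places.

Propagate the distribution vector 4 days from Surplus.
After 0 days: (0.0000, 0.0000, 0.0000, 1.0000)
After 1 day: (0.3100, 0.2900, 0.1300, 0.2700)
After 2 days: (0.2815, 0.2593, 0.2054, 0.2538)
After 3 days: (0.2828, 0.2542, 0.2085, 0.2545)
After 4 days: (0.2832, 0.2537, 0.2084, 0.2546)
P(in Surplus after 4 days) = 0.2546

0.2546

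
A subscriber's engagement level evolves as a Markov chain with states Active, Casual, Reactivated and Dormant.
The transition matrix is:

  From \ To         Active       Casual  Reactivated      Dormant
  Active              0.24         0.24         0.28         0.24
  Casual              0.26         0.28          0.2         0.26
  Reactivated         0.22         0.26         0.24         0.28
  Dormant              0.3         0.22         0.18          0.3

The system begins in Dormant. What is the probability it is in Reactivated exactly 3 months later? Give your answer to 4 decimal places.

0.2243

Propagate the distribution vector 3 months from Dormant.
After 0 months: (0.0000, 0.0000, 0.0000, 1.0000)
After 1 month: (0.3000, 0.2200, 0.1800, 0.3000)
After 2 months: (0.2588, 0.2464, 0.2252, 0.2696)
After 3 months: (0.2566, 0.2490, 0.2243, 0.2701)
P(in Reactivated after 3 months) = 0.2243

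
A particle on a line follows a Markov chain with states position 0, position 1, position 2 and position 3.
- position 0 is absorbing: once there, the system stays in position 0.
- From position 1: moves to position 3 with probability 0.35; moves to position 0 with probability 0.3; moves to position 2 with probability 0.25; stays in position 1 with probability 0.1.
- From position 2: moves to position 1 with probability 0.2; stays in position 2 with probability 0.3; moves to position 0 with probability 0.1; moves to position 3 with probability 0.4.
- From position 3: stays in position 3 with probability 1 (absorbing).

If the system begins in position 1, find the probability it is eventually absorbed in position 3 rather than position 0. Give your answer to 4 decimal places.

0.5948

Let h(s) be the probability of absorption at position 3 starting from transient state s. Then h(position 3) = 1 and h(position 0) = 0. By first-step analysis:
h(position 1) = 0.3·0 + 0.1·h(position 1) + 0.25·h(position 2) + 0.35·1
h(position 2) = 0.1·0 + 0.2·h(position 1) + 0.3·h(position 2) + 0.4·1
Solving: h(position 1) = 0.5948, h(position 2) = 0.7414.
Starting from position 1, the probability is 0.5948.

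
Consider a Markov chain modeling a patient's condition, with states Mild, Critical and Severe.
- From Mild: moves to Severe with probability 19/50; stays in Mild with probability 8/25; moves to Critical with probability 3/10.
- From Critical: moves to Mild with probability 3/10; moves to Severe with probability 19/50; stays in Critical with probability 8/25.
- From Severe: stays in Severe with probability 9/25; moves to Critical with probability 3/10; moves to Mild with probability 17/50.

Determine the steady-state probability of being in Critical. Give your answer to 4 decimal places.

0.3061

Let the stationary distribution be π with π = πP and π_1 + π_2 + π_3 = 1.
π_1 = 0.32·π_1 + 0.3·π_2 + 0.34·π_3
π_2 = 0.3·π_1 + 0.32·π_2 + 0.3·π_3
Solving with the normalization constraint gives π = (0.3213, 0.3061, 0.3725).
So the stationary probability of Critical is 0.3061.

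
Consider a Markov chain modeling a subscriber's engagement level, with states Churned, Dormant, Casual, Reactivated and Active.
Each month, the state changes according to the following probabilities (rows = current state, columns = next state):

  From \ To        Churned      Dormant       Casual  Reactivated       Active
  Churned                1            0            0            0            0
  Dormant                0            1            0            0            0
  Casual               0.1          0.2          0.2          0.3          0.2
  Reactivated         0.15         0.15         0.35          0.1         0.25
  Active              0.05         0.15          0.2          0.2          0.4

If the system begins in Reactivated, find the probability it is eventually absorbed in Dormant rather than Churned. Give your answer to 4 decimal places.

Let h(s) be the probability of absorption at Dormant starting from transient state s. Then h(Dormant) = 1 and h(Churned) = 0. By first-step analysis:
h(Casual) = 0.1·0 + 0.2·1 + 0.2·h(Casual) + 0.3·h(Reactivated) + 0.2·h(Active)
h(Reactivated) = 0.15·0 + 0.15·1 + 0.35·h(Casual) + 0.1·h(Reactivated) + 0.25·h(Active)
h(Active) = 0.05·0 + 0.15·1 + 0.2·h(Casual) + 0.2·h(Reactivated) + 0.4·h(Active)
Solving: h(Casual) = 0.6411, h(Reactivated) = 0.6004, h(Active) = 0.6638.
Starting from Reactivated, the probability is 0.6004.

0.6004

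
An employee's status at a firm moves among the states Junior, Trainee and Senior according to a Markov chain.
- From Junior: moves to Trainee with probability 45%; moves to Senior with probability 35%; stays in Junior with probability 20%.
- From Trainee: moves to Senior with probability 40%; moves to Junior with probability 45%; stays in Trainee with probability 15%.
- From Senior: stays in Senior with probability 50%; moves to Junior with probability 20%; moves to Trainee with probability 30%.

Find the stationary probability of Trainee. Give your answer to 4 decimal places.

Let the stationary distribution be π with π = πP and π_1 + π_2 + π_3 = 1.
π_1 = 0.2·π_1 + 0.45·π_2 + 0.2·π_3
π_2 = 0.45·π_1 + 0.15·π_2 + 0.3·π_3
Solving with the normalization constraint gives π = (0.2742, 0.2966, 0.4292).
So the stationary probability of Trainee is 0.2966.

0.2966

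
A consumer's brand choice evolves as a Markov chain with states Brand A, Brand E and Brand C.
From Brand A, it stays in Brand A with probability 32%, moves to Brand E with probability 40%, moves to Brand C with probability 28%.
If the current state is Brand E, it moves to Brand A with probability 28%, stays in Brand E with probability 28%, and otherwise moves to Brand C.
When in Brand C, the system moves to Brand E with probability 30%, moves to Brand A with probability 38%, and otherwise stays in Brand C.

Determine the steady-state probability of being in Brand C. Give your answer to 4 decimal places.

0.3460

Let the stationary distribution be π with π = πP and π_1 + π_2 + π_3 = 1.
π_1 = 0.32·π_1 + 0.28·π_2 + 0.38·π_3
π_2 = 0.4·π_1 + 0.28·π_2 + 0.3·π_3
Solving with the normalization constraint gives π = (0.3277, 0.3262, 0.3460).
So the stationary probability of Brand C is 0.3460.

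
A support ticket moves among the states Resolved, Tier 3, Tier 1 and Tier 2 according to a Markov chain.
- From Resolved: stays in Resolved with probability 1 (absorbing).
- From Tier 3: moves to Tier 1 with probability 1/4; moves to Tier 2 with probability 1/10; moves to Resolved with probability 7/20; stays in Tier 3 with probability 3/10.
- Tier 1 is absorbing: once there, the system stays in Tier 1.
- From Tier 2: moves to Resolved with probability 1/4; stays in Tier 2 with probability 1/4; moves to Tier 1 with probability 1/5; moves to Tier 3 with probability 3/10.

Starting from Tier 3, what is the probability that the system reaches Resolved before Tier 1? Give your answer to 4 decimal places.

0.5808

Let h(s) be the probability of absorption at Resolved starting from transient state s. Then h(Resolved) = 1 and h(Tier 1) = 0. By first-step analysis:
h(Tier 3) = 0.35·1 + 0.3·h(Tier 3) + 0.25·0 + 0.1·h(Tier 2)
h(Tier 2) = 0.25·1 + 0.3·h(Tier 3) + 0.2·0 + 0.25·h(Tier 2)
Solving: h(Tier 3) = 0.5808, h(Tier 2) = 0.5657.
Starting from Tier 3, the probability is 0.5808.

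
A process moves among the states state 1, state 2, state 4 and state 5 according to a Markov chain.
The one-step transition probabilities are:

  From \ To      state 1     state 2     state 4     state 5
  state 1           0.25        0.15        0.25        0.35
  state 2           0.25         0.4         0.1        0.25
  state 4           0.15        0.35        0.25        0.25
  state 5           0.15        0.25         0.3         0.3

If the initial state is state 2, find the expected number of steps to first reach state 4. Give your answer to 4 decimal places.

Let t(s) be the expected number of steps to first reach state 4 from state s, with t(state 4) = 0. Conditioning on the first step:
t(state 1) = 1 + 0.25·t(state 1) + 0.15·t(state 2) + 0.35·t(state 5)
t(state 2) = 1 + 0.25·t(state 1) + 0.4·t(state 2) + 0.25·t(state 5)
t(state 5) = 1 + 0.15·t(state 1) + 0.25·t(state 2) + 0.3·t(state 5)
Solving: t(state 1) = 4.3609, t(state 2) = 5.2495, t(state 5) = 4.2379.
Expected steps from state 2 to state 4: 5.2495.

5.2495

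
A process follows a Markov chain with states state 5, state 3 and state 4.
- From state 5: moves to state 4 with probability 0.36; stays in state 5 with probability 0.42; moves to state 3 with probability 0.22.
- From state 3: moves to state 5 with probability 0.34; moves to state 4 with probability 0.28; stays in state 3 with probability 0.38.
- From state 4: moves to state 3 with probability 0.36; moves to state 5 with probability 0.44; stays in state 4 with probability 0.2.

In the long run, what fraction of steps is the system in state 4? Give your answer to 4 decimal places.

Let the stationary distribution be π with π = πP and π_1 + π_2 + π_3 = 1.
π_1 = 0.42·π_1 + 0.34·π_2 + 0.44·π_3
π_2 = 0.22·π_1 + 0.38·π_2 + 0.36·π_3
Solving with the normalization constraint gives π = (0.4010, 0.3101, 0.2890).
So the stationary probability of state 4 is 0.2890.

0.2890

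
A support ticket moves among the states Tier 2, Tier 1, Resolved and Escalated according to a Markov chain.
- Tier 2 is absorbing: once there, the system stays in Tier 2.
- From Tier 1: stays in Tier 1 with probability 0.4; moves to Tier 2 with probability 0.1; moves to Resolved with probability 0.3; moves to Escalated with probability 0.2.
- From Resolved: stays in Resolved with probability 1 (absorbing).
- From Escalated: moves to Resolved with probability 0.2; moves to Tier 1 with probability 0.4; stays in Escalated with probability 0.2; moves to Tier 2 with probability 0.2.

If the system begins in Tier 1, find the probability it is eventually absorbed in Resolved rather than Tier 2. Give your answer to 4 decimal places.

Let h(s) be the probability of absorption at Resolved starting from transient state s. Then h(Resolved) = 1 and h(Tier 2) = 0. By first-step analysis:
h(Tier 1) = 0.1·0 + 0.4·h(Tier 1) + 0.3·1 + 0.2·h(Escalated)
h(Escalated) = 0.2·0 + 0.4·h(Tier 1) + 0.2·1 + 0.2·h(Escalated)
Solving: h(Tier 1) = 0.7000, h(Escalated) = 0.6000.
Starting from Tier 1, the probability is 0.7000.

0.7000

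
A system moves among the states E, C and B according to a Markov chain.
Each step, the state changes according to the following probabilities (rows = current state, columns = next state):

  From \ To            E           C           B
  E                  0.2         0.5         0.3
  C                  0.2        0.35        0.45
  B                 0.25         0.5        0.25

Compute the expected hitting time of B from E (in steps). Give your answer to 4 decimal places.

2.7381

Let t(s) be the expected number of steps to first reach B from state s, with t(B) = 0. Conditioning on the first step:
t(E) = 1 + 0.2·t(E) + 0.5·t(C)
t(C) = 1 + 0.2·t(E) + 0.35·t(C)
Solving: t(E) = 2.7381, t(C) = 2.3810.
Expected steps from E to B: 2.7381.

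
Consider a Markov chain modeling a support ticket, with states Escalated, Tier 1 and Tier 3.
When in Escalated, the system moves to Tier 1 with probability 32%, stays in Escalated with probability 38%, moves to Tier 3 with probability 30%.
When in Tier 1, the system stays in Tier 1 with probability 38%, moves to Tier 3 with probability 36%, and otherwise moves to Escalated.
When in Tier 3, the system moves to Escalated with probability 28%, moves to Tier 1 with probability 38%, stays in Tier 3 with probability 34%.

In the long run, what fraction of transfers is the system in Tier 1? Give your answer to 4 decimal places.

Let the stationary distribution be π with π = πP and π_1 + π_2 + π_3 = 1.
π_1 = 0.38·π_1 + 0.26·π_2 + 0.28·π_3
π_2 = 0.32·π_1 + 0.38·π_2 + 0.38·π_3
Solving with the normalization constraint gives π = (0.3031, 0.3618, 0.3351).
So the stationary probability of Tier 1 is 0.3618.

0.3618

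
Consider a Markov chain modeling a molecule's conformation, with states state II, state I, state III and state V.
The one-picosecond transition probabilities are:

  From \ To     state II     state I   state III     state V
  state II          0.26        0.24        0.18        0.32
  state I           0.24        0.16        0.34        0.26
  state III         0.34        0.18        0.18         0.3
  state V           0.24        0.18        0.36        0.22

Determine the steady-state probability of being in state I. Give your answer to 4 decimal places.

Let the stationary distribution be π with π = πP and π_1 + π_2 + π_3 + π_4 = 1.
π_1 = 0.26·π_1 + 0.24·π_2 + 0.34·π_3 + 0.24·π_4
π_2 = 0.24·π_1 + 0.16·π_2 + 0.18·π_3 + 0.18·π_4
π_3 = 0.18·π_1 + 0.34·π_2 + 0.18·π_3 + 0.36·π_4
Solving with the normalization constraint gives π = (0.2715, 0.1924, 0.2604, 0.2757).
So the stationary probability of state I is 0.1924.

0.1924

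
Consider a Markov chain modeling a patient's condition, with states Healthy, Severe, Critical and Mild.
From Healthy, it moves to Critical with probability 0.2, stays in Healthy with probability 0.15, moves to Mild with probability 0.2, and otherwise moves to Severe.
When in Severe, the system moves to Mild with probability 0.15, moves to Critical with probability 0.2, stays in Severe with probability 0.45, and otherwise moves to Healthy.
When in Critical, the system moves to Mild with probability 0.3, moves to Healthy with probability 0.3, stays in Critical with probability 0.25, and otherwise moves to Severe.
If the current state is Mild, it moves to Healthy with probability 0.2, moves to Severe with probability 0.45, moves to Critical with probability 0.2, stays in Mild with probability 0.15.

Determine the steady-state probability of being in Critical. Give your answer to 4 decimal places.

0.2105

Let the stationary distribution be π with π = πP and π_1 + π_2 + π_3 + π_4 = 1.
π_1 = 0.15·π_1 + 0.2·π_2 + 0.3·π_3 + 0.2·π_4
π_2 = 0.45·π_1 + 0.45·π_2 + 0.15·π_3 + 0.45·π_4
π_3 = 0.2·π_1 + 0.2·π_2 + 0.25·π_3 + 0.2·π_4
Solving with the normalization constraint gives π = (0.2105, 0.3868, 0.2105, 0.1921).
So the stationary probability of Critical is 0.2105.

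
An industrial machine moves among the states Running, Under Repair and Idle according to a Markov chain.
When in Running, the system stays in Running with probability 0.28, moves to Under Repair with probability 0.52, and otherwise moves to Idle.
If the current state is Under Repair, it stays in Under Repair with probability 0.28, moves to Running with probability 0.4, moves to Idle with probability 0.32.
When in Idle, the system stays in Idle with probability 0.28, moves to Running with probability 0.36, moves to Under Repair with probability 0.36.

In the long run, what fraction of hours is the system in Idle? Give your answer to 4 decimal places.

0.2676

Let the stationary distribution be π with π = πP and π_1 + π_2 + π_3 = 1.
π_1 = 0.28·π_1 + 0.4·π_2 + 0.36·π_3
π_2 = 0.52·π_1 + 0.28·π_2 + 0.36·π_3
Solving with the normalization constraint gives π = (0.3476, 0.3848, 0.2676).
So the stationary probability of Idle is 0.2676.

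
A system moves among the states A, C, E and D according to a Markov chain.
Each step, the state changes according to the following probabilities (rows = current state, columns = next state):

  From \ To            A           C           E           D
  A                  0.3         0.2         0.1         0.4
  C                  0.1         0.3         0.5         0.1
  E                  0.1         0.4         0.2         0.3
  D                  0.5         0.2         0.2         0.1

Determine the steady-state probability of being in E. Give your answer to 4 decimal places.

0.2604

Let the stationary distribution be π with π = πP and π_1 + π_2 + π_3 + π_4 = 1.
π_1 = 0.3·π_1 + 0.1·π_2 + 0.1·π_3 + 0.5·π_4
π_2 = 0.2·π_1 + 0.3·π_2 + 0.4·π_3 + 0.2·π_4
π_3 = 0.1·π_1 + 0.5·π_2 + 0.2·π_3 + 0.2·π_4
Solving with the normalization constraint gives π = (0.2365, 0.2801, 0.2604, 0.2230).
So the stationary probability of E is 0.2604.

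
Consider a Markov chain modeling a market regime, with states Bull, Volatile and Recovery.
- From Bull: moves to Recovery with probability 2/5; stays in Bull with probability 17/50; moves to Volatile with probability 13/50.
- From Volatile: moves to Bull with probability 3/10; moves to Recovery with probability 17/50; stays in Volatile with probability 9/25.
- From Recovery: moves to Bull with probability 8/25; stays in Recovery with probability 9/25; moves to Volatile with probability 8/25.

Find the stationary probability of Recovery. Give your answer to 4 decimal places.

0.3665

Let the stationary distribution be π with π = πP and π_1 + π_2 + π_3 = 1.
π_1 = 0.34·π_1 + 0.3·π_2 + 0.32·π_3
π_2 = 0.26·π_1 + 0.36·π_2 + 0.32·π_3
Solving with the normalization constraint gives π = (0.3201, 0.3133, 0.3665).
So the stationary probability of Recovery is 0.3665.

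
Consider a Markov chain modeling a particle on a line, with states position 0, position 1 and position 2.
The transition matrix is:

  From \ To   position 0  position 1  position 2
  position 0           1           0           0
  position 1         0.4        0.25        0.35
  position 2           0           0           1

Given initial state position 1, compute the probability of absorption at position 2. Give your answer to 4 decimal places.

Let h(s) be the probability of absorption at position 2 starting from transient state s. Then h(position 2) = 1 and h(position 0) = 0. By first-step analysis:
h(position 1) = 0.4·0 + 0.25·h(position 1) + 0.35·1
Solving: h(position 1) = 0.4667.
Starting from position 1, the probability is 0.4667.

0.4667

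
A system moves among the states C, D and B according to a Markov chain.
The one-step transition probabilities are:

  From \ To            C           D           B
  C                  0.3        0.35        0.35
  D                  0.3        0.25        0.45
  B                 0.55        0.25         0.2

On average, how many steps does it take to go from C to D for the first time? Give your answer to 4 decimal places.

Let t(s) be the expected number of steps to first reach D from state s, with t(D) = 0. Conditioning on the first step:
t(C) = 1 + 0.3·t(C) + 0.35·t(B)
t(B) = 1 + 0.55·t(C) + 0.2·t(B)
Solving: t(C) = 3.1293, t(B) = 3.4014.
Expected steps from C to D: 3.1293.

3.1293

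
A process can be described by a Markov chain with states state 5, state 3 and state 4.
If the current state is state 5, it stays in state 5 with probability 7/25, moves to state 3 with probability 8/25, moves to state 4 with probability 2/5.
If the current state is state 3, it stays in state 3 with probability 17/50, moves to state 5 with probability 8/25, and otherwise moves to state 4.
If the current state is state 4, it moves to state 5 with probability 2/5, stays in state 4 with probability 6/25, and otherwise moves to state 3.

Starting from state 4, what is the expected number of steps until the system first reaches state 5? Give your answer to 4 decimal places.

Let t(s) be the expected number of steps to first reach state 5 from state s, with t(state 5) = 0. Conditioning on the first step:
t(state 3) = 1 + 0.34·t(state 3) + 0.34·t(state 4)
t(state 4) = 1 + 0.36·t(state 3) + 0.24·t(state 4)
Solving: t(state 3) = 2.9008, t(state 4) = 2.6899.
Expected steps from state 4 to state 5: 2.6899.

2.6899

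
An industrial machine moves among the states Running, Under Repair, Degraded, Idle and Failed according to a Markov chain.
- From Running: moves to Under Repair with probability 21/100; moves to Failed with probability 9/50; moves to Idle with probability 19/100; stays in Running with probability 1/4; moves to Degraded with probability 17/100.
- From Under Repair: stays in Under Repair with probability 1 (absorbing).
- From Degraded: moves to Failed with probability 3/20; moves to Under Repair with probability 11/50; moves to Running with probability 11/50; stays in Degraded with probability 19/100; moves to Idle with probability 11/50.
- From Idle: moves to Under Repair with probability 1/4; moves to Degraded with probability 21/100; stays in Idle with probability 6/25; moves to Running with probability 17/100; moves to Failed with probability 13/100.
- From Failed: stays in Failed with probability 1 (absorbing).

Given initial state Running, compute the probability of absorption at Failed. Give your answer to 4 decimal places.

0.4274

Let h(s) be the probability of absorption at Failed starting from transient state s. Then h(Failed) = 1 and h(Under Repair) = 0. By first-step analysis:
h(Running) = 0.25·h(Running) + 0.21·0 + 0.17·h(Degraded) + 0.19·h(Idle) + 0.18·1
h(Degraded) = 0.22·h(Running) + 0.22·0 + 0.19·h(Degraded) + 0.22·h(Idle) + 0.15·1
h(Idle) = 0.17·h(Running) + 0.25·0 + 0.21·h(Degraded) + 0.24·h(Idle) + 0.13·1
Solving: h(Running) = 0.4274, h(Degraded) = 0.4040, h(Idle) = 0.3783.
Starting from Running, the probability is 0.4274.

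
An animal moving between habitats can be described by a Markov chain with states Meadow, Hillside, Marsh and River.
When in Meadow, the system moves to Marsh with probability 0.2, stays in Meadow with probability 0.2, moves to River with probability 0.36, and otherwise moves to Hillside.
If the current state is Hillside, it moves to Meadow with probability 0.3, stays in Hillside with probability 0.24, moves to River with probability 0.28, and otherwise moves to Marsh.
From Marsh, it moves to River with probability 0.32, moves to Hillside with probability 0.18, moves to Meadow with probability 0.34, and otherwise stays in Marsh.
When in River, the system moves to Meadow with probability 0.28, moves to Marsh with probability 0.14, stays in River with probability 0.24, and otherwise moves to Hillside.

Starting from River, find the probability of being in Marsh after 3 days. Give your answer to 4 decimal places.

Propagate the distribution vector 3 days from River.
After 0 days: (0.0000, 0.0000, 0.0000, 1.0000)
After 1 day: (0.2800, 0.3400, 0.1400, 0.2400)
After 2 days: (0.2728, 0.2556, 0.1732, 0.2984)
After 3 days: (0.2737, 0.2594, 0.1701, 0.2968)
P(in Marsh after 3 days) = 0.1701

0.1701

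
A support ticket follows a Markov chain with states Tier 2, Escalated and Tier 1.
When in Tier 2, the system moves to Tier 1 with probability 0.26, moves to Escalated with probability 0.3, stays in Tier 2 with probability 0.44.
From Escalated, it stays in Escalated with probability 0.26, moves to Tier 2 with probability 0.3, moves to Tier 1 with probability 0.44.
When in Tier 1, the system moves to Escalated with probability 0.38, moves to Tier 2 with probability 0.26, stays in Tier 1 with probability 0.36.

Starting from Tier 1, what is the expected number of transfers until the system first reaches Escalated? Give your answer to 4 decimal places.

2.8198

Let t(s) be the expected number of transfers to first reach Escalated from state s, with t(Escalated) = 0. Conditioning on the first transfer:
t(Tier 2) = 1 + 0.44·t(Tier 2) + 0.26·t(Tier 1)
t(Tier 1) = 1 + 0.26·t(Tier 2) + 0.36·t(Tier 1)
Solving: t(Tier 2) = 3.0949, t(Tier 1) = 2.8198.
Expected transfers from Tier 1 to Escalated: 2.8198.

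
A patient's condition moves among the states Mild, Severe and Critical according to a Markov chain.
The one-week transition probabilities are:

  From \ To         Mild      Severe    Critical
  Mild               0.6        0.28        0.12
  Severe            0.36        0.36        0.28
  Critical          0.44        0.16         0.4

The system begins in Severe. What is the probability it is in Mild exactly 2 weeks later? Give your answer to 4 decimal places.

Sum over the intermediate state after 1 week:
P = P(Severe→Mild)·P(Mild→Mild) + P(Severe→Severe)·P(Severe→Mild) + P(Severe→Critical)·P(Critical→Mild)
  = 0.36×0.6 + 0.36×0.36 + 0.28×0.44
  = 0.2160 + 0.1296 + 0.1232 = 0.4688

0.4688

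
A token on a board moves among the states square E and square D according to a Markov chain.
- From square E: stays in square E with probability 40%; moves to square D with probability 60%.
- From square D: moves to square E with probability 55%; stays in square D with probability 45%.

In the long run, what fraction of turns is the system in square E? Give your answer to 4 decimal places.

Let the stationary distribution be π with π = πP and π_1 + π_2 = 1.
π_1 = 0.4·π_1 + 0.55·π_2
Solving with the normalization constraint gives π = (0.4783, 0.5217).
So the stationary probability of square E is 0.4783.

0.4783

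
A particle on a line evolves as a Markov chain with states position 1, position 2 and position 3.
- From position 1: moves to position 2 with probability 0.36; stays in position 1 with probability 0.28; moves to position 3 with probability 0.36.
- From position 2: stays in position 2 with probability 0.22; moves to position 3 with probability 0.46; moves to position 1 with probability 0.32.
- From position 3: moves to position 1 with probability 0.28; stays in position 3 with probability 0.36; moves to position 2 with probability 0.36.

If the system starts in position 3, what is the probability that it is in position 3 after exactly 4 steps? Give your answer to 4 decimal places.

Propagate the distribution vector 4 steps from position 3.
After 0 steps: (0.0000, 0.0000, 1.0000)
After 1 step: (0.2800, 0.3600, 0.3600)
After 2 steps: (0.2944, 0.3096, 0.3960)
After 3 steps: (0.2924, 0.3167, 0.3910)
After 4 steps: (0.2927, 0.3157, 0.3917)
P(in position 3 after 4 steps) = 0.3917

0.3917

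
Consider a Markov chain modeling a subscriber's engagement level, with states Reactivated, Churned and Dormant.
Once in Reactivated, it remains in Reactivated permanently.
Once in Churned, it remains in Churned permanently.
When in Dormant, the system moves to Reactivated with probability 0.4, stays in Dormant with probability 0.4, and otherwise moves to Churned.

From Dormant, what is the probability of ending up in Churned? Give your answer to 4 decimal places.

0.3333

Let h(s) be the probability of absorption at Churned starting from transient state s. Then h(Churned) = 1 and h(Reactivated) = 0. By first-step analysis:
h(Dormant) = 0.4·0 + 0.2·1 + 0.4·h(Dormant)
Solving: h(Dormant) = 0.3333.
Starting from Dormant, the probability is 0.3333.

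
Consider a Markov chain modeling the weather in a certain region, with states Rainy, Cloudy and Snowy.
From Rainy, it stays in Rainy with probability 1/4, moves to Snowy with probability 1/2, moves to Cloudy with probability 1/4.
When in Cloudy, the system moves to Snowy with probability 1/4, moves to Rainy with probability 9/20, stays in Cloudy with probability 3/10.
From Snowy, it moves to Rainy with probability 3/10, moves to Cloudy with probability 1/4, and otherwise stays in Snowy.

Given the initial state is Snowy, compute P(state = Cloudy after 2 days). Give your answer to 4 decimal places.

Sum over the intermediate state after 1 day:
P = P(Snowy→Rainy)·P(Rainy→Cloudy) + P(Snowy→Cloudy)·P(Cloudy→Cloudy) + P(Snowy→Snowy)·P(Snowy→Cloudy)
  = 0.3×0.25 + 0.25×0.3 + 0.45×0.25
  = 0.0750 + 0.0750 + 0.1125 = 0.2625

0.2625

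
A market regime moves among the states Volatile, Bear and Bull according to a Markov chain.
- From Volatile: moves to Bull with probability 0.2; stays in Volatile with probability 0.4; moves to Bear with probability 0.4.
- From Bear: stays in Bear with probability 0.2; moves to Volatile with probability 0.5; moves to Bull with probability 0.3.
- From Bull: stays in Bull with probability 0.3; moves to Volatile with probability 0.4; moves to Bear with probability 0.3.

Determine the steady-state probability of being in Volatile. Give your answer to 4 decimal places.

Let the stationary distribution be π with π = πP and π_1 + π_2 + π_3 = 1.
π_1 = 0.4·π_1 + 0.5·π_2 + 0.4·π_3
π_2 = 0.4·π_1 + 0.2·π_2 + 0.3·π_3
Solving with the normalization constraint gives π = (0.4312, 0.3119, 0.2569).
So the stationary probability of Volatile is 0.4312.

0.4312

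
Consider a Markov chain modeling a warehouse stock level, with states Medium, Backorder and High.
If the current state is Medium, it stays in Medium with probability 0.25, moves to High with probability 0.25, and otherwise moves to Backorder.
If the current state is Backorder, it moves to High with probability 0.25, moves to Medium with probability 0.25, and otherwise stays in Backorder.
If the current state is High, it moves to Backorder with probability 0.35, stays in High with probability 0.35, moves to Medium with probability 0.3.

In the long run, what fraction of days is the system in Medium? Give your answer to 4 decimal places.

0.2639

Let the stationary distribution be π with π = πP and π_1 + π_2 + π_3 = 1.
π_1 = 0.25·π_1 + 0.25·π_2 + 0.3·π_3
π_2 = 0.5·π_1 + 0.5·π_2 + 0.35·π_3
Solving with the normalization constraint gives π = (0.2639, 0.4583, 0.2778).
So the stationary probability of Medium is 0.2639.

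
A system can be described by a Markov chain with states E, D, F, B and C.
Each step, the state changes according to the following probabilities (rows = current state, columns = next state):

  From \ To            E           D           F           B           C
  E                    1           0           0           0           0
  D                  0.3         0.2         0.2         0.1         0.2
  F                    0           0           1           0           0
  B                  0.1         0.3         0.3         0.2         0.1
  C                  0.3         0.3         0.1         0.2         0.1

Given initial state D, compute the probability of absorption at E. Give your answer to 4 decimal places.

Let h(s) be the probability of absorption at E starting from transient state s. Then h(E) = 1 and h(F) = 0. By first-step analysis:
h(D) = 0.3·1 + 0.2·h(D) + 0.2·0 + 0.1·h(B) + 0.2·h(C)
h(B) = 0.1·1 + 0.3·h(D) + 0.3·0 + 0.2·h(B) + 0.1·h(C)
h(C) = 0.3·1 + 0.3·h(D) + 0.1·0 + 0.2·h(B) + 0.1·h(C)
Solving: h(D) = 0.5830, h(B) = 0.4213, h(C) = 0.6213.
Starting from D, the probability is 0.5830.

0.5830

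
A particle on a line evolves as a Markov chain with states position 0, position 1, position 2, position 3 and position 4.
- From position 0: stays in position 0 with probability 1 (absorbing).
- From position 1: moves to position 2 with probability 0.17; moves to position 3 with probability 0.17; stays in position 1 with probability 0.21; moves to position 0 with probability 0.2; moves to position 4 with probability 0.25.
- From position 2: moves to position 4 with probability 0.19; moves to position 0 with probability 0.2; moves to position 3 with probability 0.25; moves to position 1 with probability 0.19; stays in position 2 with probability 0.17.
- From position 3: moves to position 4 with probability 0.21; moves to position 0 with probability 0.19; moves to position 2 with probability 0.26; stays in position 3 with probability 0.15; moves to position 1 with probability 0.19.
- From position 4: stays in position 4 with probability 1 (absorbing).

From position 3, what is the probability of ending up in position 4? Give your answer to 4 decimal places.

Let h(s) be the probability of absorption at position 4 starting from transient state s. Then h(position 4) = 1 and h(position 0) = 0. By first-step analysis:
h(position 1) = 0.2·0 + 0.21·h(position 1) + 0.17·h(position 2) + 0.17·h(position 3) + 0.25·1
h(position 2) = 0.2·0 + 0.19·h(position 1) + 0.17·h(position 2) + 0.25·h(position 3) + 0.19·1
h(position 3) = 0.19·0 + 0.19·h(position 1) + 0.26·h(position 2) + 0.15·h(position 3) + 0.21·1
Solving: h(position 1) = 0.5388, h(position 2) = 0.5099, h(position 3) = 0.5235.
Starting from position 3, the probability is 0.5235.

0.5235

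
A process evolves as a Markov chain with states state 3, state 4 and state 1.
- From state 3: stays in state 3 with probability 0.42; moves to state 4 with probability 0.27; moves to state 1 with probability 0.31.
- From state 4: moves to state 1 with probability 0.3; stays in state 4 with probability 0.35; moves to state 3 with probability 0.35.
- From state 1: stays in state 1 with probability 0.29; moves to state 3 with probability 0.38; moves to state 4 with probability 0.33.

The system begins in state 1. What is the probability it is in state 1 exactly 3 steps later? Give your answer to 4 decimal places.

Propagate the distribution vector 3 steps from state 1.
After 0 steps: (0.0000, 0.0000, 1.0000)
After 1 step: (0.3800, 0.3300, 0.2900)
After 2 steps: (0.3853, 0.3138, 0.3009)
After 3 steps: (0.3860, 0.3132, 0.3008)
P(in state 1 after 3 steps) = 0.3008

0.3008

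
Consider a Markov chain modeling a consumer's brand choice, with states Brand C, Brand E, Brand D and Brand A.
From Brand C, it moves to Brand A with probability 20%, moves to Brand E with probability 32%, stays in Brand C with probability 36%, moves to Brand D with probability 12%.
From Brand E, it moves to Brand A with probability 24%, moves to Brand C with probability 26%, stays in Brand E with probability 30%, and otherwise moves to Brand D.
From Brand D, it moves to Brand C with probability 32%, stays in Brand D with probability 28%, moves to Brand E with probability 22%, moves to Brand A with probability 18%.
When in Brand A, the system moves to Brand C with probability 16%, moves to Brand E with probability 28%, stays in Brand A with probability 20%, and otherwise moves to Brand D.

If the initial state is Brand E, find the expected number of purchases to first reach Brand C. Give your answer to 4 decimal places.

3.9418

Let t(s) be the expected number of purchases to first reach Brand C from state s, with t(Brand C) = 0. Conditioning on the first purchase:
t(Brand E) = 1 + 0.3·t(Brand E) + 0.2·t(Brand D) + 0.24·t(Brand A)
t(Brand D) = 1 + 0.22·t(Brand E) + 0.28·t(Brand D) + 0.18·t(Brand A)
t(Brand A) = 1 + 0.28·t(Brand E) + 0.36·t(Brand D) + 0.2·t(Brand A)
Solving: t(Brand E) = 3.9418, t(Brand D) = 3.6628, t(Brand A) = 4.2779.
Expected purchases from Brand E to Brand C: 3.9418.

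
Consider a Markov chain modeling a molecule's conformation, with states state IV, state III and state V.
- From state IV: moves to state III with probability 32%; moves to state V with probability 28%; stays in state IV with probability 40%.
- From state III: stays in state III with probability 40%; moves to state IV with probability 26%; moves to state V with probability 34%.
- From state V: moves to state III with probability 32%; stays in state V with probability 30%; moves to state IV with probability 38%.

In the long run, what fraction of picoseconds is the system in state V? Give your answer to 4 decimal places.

0.3070

Let the stationary distribution be π with π = πP and π_1 + π_2 + π_3 = 1.
π_1 = 0.4·π_1 + 0.26·π_2 + 0.38·π_3
π_2 = 0.32·π_1 + 0.4·π_2 + 0.32·π_3
Solving with the normalization constraint gives π = (0.3452, 0.3478, 0.3070).
So the stationary probability of state V is 0.3070.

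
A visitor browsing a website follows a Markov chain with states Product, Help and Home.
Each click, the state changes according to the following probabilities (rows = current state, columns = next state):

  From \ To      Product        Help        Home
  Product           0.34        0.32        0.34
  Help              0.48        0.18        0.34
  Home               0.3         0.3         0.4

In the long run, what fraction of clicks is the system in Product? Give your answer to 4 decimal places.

0.3639

Let the stationary distribution be π with π = πP and π_1 + π_2 + π_3 = 1.
π_1 = 0.34·π_1 + 0.48·π_2 + 0.3·π_3
π_2 = 0.32·π_1 + 0.18·π_2 + 0.3·π_3
Solving with the normalization constraint gives π = (0.3639, 0.2744, 0.3617).
So the stationary probability of Product is 0.3639.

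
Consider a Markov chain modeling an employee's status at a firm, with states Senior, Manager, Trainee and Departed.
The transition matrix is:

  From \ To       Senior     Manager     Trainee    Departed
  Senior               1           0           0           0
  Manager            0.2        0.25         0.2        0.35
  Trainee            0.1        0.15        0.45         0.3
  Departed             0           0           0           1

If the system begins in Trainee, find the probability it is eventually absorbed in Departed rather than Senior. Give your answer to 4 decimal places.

0.7255

Let h(s) be the probability of absorption at Departed starting from transient state s. Then h(Departed) = 1 and h(Senior) = 0. By first-step analysis:
h(Manager) = 0.2·0 + 0.25·h(Manager) + 0.2·h(Trainee) + 0.35·1
h(Trainee) = 0.1·0 + 0.15·h(Manager) + 0.45·h(Trainee) + 0.3·1
Solving: h(Manager) = 0.6601, h(Trainee) = 0.7255.
Starting from Trainee, the probability is 0.7255.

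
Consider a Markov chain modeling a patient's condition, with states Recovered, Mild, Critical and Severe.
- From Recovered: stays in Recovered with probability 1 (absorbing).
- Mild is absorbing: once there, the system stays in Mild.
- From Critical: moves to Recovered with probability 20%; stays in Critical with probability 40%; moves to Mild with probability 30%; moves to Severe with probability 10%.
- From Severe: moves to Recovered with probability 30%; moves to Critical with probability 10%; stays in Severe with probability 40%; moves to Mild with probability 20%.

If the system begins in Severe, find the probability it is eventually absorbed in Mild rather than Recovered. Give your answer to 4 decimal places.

0.4286

Let h(s) be the probability of absorption at Mild starting from transient state s. Then h(Mild) = 1 and h(Recovered) = 0. By first-step analysis:
h(Critical) = 0.2·0 + 0.3·1 + 0.4·h(Critical) + 0.1·h(Severe)
h(Severe) = 0.3·0 + 0.2·1 + 0.1·h(Critical) + 0.4·h(Severe)
Solving: h(Critical) = 0.5714, h(Severe) = 0.4286.
Starting from Severe, the probability is 0.4286.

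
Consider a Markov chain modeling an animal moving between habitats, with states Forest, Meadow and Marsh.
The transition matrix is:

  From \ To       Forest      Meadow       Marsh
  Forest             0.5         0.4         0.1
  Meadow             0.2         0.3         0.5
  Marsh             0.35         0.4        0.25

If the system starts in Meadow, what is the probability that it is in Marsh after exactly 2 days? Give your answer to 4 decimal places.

Sum over the intermediate state after 1 day:
P = P(Meadow→Forest)·P(Forest→Marsh) + P(Meadow→Meadow)·P(Meadow→Marsh) + P(Meadow→Marsh)·P(Marsh→Marsh)
  = 0.2×0.1 + 0.3×0.5 + 0.5×0.25
  = 0.0200 + 0.1500 + 0.1250 = 0.2950

0.2950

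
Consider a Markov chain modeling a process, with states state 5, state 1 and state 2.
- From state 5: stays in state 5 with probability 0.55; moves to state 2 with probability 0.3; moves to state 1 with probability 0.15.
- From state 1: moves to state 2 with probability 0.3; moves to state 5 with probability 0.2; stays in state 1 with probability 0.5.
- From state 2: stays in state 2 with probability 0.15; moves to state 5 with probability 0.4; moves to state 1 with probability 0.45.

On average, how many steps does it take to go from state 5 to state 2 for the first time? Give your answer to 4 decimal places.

3.3333

Let t(s) be the expected number of steps to first reach state 2 from state s, with t(state 2) = 0. Conditioning on the first step:
t(state 5) = 1 + 0.55·t(state 5) + 0.15·t(state 1)
t(state 1) = 1 + 0.2·t(state 5) + 0.5·t(state 1)
Solving: t(state 5) = 3.3333, t(state 1) = 3.3333.
Expected steps from state 5 to state 2: 3.3333.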